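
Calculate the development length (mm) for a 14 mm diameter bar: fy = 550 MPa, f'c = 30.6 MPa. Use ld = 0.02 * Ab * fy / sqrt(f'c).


Ab = pi * 14^2 / 4 = 153.938 mm2
ld = 0.02 * 153.938 * 550 / sqrt(30.6)
= 306.1 mm

306.1


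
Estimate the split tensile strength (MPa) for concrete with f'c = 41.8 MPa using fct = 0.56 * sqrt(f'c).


fct = 0.56 * sqrt(41.8)
= 0.56 * 6.465
= 3.621 MPa

3.621


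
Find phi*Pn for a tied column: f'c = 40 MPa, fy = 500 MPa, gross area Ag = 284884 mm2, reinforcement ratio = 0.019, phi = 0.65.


Ast = rho * Ag = 0.019 * 284884 = 5412.796 mm2
phi*Pn = 0.65 * 0.80 * (0.85 * 40 * (284884 - 5412.796) + 500 * 5412.796) / 1000
= 6348.38 kN

6348.38


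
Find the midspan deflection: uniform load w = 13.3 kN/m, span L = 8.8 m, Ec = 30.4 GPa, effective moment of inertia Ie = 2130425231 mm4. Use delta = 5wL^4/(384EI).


Convert: L = 8.8 m = 8800 mm, Ec = 30.4 GPa = 30400 MPa
delta = 5 * 13.3 * 8800^4 / (384 * 30400 * 2130425231)
= 16.04 mm

16.04


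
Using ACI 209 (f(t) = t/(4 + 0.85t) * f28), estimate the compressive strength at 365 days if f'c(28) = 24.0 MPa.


f(365) = 365 / (4 + 0.85 * 365) * 24.0
= 365 / 314.25 * 24.0
= 27.88 MPa

27.88


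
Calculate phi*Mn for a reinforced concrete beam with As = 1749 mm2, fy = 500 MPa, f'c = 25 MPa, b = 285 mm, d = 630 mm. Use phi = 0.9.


a = As * fy / (0.85 * f'c * b)
= 1749 * 500 / (0.85 * 25 * 285)
= 144.3963 mm
Mn = As * fy * (d - a/2) / 10^6
= 487.7977 kN-m
phi*Mn = 0.9 * 487.7977 = 439.02 kN-m

439.02


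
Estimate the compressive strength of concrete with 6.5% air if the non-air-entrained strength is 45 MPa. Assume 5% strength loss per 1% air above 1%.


Strength loss = (6.5 - 1) * 5 = 27.5%
f'c = 45 * (1 - 27.5/100)
= 32.62 MPa

32.62


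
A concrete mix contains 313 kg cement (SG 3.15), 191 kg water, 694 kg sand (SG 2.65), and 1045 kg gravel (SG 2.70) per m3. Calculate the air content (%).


Vol cement = 313 / (3.15 * 1000) = 0.099365 m3
Vol water = 191 / 1000 = 0.191 m3
Vol sand = 694 / (2.65 * 1000) = 0.261887 m3
Vol gravel = 1045 / (2.70 * 1000) = 0.387037 m3
Total solid + water volume = 0.939289 m3
Air = (1 - 0.939289) * 100 = 6.07%

6.07


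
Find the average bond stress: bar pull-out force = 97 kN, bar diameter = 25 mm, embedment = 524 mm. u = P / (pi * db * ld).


u = P / (pi * db * ld)
= 97 * 1000 / (pi * 25 * 524)
= 2.357 MPa

2.357


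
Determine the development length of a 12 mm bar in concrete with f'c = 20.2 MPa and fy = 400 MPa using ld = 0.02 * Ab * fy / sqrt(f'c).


Ab = pi * 12^2 / 4 = 113.097 mm2
ld = 0.02 * 113.097 * 400 / sqrt(20.2)
= 201.3 mm

201.3


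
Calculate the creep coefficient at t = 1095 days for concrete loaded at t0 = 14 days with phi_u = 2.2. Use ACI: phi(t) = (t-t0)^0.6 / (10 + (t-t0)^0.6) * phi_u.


dt = 1095 - 14 = 1081
phi = 1081^0.6 / (10 + 1081^0.6) * 2.2
= 1.911

1.911


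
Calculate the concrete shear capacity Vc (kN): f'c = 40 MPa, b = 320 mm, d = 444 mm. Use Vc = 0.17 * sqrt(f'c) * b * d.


Vc = 0.17 * sqrt(40) * 320 * 444 / 1000
= 152.76 kN

152.76


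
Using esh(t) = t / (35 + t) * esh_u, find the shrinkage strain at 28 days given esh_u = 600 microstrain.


esh(28) = 28 / (35 + 28) * 600
= 28 / 63 * 600
= 266.7 microstrain

266.7


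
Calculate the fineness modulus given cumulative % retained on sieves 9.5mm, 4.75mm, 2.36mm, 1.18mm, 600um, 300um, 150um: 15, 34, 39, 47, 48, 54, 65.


FM = sum(cumulative % retained) / 100
= 302 / 100
= 3.02

3.02


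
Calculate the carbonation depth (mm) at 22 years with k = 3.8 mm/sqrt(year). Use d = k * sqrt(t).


depth = k * sqrt(t)
= 3.8 * sqrt(22)
= 17.82 mm

17.82


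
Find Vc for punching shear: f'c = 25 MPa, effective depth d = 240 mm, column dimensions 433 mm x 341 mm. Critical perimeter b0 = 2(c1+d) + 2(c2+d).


b0 = 2*(433 + 240) + 2*(341 + 240) = 2508 mm
Vc = 0.33 * sqrt(25) * 2508 * 240 / 1000
= 993.17 kN

993.17


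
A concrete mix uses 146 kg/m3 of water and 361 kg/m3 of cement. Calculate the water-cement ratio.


w/c = water / cement
w/c = 146 / 361 = 0.404

0.404


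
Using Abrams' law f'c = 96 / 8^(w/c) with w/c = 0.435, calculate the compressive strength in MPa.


f'c = 96 / 8^0.435
= 96 / 2.471
= 38.85 MPa

38.85


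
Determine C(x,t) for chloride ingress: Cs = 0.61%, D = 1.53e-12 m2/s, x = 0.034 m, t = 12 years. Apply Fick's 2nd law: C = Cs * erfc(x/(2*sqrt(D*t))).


t_seconds = 12 * 365.25 * 24 * 3600 = 378691200.0 s
arg = 0.034 / (2 * sqrt(1.53e-12 * 378691200.0))
= 0.7063
erfc(0.7063) = 0.3179
C = 0.61 * 0.3179 = 0.1939%

0.1939


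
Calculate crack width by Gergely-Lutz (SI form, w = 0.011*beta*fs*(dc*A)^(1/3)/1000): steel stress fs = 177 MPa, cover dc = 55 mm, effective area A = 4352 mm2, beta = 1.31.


w = 0.011 * beta * fs * (dc * A)^(1/3) / 1000
= 0.011 * 1.31 * 177 * (55 * 4352)^(1/3) / 1000
= 0.158 mm

0.158


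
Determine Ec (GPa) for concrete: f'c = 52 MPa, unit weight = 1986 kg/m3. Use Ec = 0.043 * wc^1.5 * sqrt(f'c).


Ec = 0.043 * 1986^1.5 * sqrt(52) / 1000
= 27.44 GPa

27.44


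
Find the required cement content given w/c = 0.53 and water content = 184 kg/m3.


Cement = water / (w/c)
= 184 / 0.53
= 347.2 kg/m3

347.2


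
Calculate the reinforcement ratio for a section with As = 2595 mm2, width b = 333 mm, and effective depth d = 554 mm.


rho = As / (b * d)
= 2595 / (333 * 554)
= 0.0141

0.0141


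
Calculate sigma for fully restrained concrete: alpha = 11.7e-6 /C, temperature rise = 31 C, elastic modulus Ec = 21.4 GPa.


sigma = alpha * dT * Ec
= 11.7e-6 * 31 * 21.4 * 1000
= 7.762 MPa

7.762


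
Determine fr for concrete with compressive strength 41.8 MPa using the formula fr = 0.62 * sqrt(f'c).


fr = 0.62 * sqrt(41.8)
= 4.008 MPa

4.008


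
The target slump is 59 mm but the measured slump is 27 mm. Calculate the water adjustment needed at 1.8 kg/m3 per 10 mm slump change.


Difference = 59 - 27 = 32 mm
Water adjustment = 32 * 1.8 / 10 = 5.8 kg/m3

5.8


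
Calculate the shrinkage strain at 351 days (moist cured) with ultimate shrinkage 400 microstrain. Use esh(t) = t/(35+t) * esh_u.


esh(351) = 351 / (35 + 351) * 400
= 351 / 386 * 400
= 363.7 microstrain

363.7


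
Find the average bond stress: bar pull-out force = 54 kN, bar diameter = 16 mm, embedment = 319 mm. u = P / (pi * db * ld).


u = P / (pi * db * ld)
= 54 * 1000 / (pi * 16 * 319)
= 3.368 MPa

3.368


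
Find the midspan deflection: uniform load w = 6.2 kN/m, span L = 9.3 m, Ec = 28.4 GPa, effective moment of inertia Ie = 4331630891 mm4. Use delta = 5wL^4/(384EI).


Convert: L = 9.3 m = 9300 mm, Ec = 28.4 GPa = 28400 MPa
delta = 5 * 6.2 * 9300^4 / (384 * 28400 * 4331630891)
= 4.91 mm

4.91


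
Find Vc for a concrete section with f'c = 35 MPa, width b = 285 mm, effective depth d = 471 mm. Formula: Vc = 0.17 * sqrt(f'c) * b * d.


Vc = 0.17 * sqrt(35) * 285 * 471 / 1000
= 135.0 kN

135.0


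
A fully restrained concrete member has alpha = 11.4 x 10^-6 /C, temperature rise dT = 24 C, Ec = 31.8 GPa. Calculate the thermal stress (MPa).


sigma = alpha * dT * Ec
= 11.4e-6 * 24 * 31.8 * 1000
= 8.7 MPa

8.7


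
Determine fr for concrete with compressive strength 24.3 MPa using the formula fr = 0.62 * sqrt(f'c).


fr = 0.62 * sqrt(24.3)
= 3.056 MPa

3.056


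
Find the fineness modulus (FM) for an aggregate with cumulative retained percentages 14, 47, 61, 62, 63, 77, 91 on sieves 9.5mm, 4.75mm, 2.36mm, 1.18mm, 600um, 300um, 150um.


FM = sum(cumulative % retained) / 100
= 415 / 100
= 4.15

4.15


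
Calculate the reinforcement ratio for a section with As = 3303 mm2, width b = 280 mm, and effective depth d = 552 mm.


rho = As / (b * d)
= 3303 / (280 * 552)
= 0.0214

0.0214


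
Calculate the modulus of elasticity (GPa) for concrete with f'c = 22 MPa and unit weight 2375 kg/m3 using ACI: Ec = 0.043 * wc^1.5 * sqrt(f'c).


Ec = 0.043 * 2375^1.5 * sqrt(22) / 1000
= 23.34 GPa

23.34


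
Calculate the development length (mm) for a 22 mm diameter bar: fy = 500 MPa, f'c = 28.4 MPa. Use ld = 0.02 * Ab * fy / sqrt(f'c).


Ab = pi * 22^2 / 4 = 380.133 mm2
ld = 0.02 * 380.133 * 500 / sqrt(28.4)
= 713.3 mm

713.3


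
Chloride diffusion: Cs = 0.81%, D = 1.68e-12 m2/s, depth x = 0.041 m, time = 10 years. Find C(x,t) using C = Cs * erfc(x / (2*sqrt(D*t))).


t_seconds = 10 * 365.25 * 24 * 3600 = 315576000.0 s
arg = 0.041 / (2 * sqrt(1.68e-12 * 315576000.0))
= 0.8903
erfc(0.8903) = 0.208
C = 0.81 * 0.208 = 0.1685%

0.1685


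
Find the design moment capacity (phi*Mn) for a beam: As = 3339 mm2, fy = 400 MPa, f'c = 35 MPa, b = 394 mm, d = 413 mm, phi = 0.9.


a = As * fy / (0.85 * f'c * b)
= 3339 * 400 / (0.85 * 35 * 394)
= 113.9445 mm
Mn = As * fy * (d - a/2) / 10^6
= 475.5107 kN-m
phi*Mn = 0.9 * 475.5107 = 427.96 kN-m

427.96


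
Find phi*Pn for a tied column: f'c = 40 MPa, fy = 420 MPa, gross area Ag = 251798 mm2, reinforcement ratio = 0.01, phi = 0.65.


Ast = rho * Ag = 0.01 * 251798 = 2517.98 mm2
phi*Pn = 0.65 * 0.80 * (0.85 * 40 * (251798 - 2517.98) + 420 * 2517.98) / 1000
= 4957.2 kN

4957.2


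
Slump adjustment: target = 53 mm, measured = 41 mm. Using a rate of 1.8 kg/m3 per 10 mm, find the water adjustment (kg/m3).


Difference = 53 - 41 = 12 mm
Water adjustment = 12 * 1.8 / 10 = 2.2 kg/m3

2.2


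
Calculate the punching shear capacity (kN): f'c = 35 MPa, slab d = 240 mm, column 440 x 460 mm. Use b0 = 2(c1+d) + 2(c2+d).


b0 = 2*(440 + 240) + 2*(460 + 240) = 2760 mm
Vc = 0.33 * sqrt(35) * 2760 * 240 / 1000
= 1293.21 kN

1293.21


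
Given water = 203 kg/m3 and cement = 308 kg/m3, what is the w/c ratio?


w/c = water / cement
w/c = 203 / 308 = 0.659

0.659


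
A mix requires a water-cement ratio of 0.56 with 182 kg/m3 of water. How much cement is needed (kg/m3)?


Cement = water / (w/c)
= 182 / 0.56
= 325.0 kg/m3

325.0


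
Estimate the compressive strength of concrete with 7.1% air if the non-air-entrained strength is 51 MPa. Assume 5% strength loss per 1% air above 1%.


Strength loss = (7.1 - 1) * 5 = 30.5%
f'c = 51 * (1 - 30.5/100)
= 35.45 MPa

35.45


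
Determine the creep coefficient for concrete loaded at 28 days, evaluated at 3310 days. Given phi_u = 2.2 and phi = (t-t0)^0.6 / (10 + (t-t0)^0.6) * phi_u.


dt = 3310 - 28 = 3282
phi = 3282^0.6 / (10 + 3282^0.6) * 2.2
= 2.041

2.041


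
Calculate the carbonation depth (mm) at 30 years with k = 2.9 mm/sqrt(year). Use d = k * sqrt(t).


depth = k * sqrt(t)
= 2.9 * sqrt(30)
= 15.88 mm

15.88


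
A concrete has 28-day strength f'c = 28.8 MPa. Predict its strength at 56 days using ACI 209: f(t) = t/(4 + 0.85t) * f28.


f(56) = 56 / (4 + 0.85 * 56) * 28.8
= 56 / 51.6 * 28.8
= 31.26 MPa

31.26


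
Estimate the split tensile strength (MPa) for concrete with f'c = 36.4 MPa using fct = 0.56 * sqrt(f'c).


fct = 0.56 * sqrt(36.4)
= 0.56 * 6.033
= 3.379 MPa

3.379


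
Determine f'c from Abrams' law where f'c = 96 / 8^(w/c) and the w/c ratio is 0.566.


f'c = 96 / 8^0.566
= 96 / 3.245
= 29.59 MPa

29.59


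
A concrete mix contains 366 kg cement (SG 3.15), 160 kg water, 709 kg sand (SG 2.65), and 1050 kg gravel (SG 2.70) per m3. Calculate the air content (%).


Vol cement = 366 / (3.15 * 1000) = 0.11619 m3
Vol water = 160 / 1000 = 0.16 m3
Vol sand = 709 / (2.65 * 1000) = 0.267547 m3
Vol gravel = 1050 / (2.70 * 1000) = 0.388889 m3
Total solid + water volume = 0.932627 m3
Air = (1 - 0.932627) * 100 = 6.74%

6.74


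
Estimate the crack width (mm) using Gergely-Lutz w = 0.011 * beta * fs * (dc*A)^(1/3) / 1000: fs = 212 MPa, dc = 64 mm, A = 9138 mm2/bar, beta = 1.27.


w = 0.011 * beta * fs * (dc * A)^(1/3) / 1000
= 0.011 * 1.27 * 212 * (64 * 9138)^(1/3) / 1000
= 0.248 mm

0.248


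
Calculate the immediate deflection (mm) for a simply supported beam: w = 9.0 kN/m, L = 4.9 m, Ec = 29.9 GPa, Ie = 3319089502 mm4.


Convert: L = 4.9 m = 4900 mm, Ec = 29.9 GPa = 29900 MPa
delta = 5 * 9.0 * 4900^4 / (384 * 29900 * 3319089502)
= 0.68 mm

0.68


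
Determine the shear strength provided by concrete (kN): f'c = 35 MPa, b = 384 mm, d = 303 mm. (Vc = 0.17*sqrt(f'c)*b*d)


Vc = 0.17 * sqrt(35) * 384 * 303 / 1000
= 117.02 kN

117.02


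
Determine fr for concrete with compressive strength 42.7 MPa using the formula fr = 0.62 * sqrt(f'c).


fr = 0.62 * sqrt(42.7)
= 4.051 MPa

4.051


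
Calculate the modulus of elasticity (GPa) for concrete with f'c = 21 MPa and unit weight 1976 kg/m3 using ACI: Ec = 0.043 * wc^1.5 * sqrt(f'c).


Ec = 0.043 * 1976^1.5 * sqrt(21) / 1000
= 17.31 GPa

17.31


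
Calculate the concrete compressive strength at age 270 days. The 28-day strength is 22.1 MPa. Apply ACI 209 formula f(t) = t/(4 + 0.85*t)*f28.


f(270) = 270 / (4 + 0.85 * 270) * 22.1
= 270 / 233.5 * 22.1
= 25.55 MPa

25.55


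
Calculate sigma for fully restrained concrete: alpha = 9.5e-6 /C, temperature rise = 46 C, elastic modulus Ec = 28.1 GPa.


sigma = alpha * dT * Ec
= 9.5e-6 * 46 * 28.1 * 1000
= 12.28 MPa

12.28


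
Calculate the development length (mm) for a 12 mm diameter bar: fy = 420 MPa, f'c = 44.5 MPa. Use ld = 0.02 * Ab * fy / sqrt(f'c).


Ab = pi * 12^2 / 4 = 113.097 mm2
ld = 0.02 * 113.097 * 420 / sqrt(44.5)
= 142.4 mm

142.4


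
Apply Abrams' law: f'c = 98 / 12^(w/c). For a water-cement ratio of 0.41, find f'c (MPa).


f'c = 98 / 12^0.41
= 98 / 2.77
= 35.38 MPa

35.38


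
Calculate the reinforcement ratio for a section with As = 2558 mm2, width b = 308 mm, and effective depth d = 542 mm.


rho = As / (b * d)
= 2558 / (308 * 542)
= 0.0153

0.0153


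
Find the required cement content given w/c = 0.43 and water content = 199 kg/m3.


Cement = water / (w/c)
= 199 / 0.43
= 462.8 kg/m3

462.8


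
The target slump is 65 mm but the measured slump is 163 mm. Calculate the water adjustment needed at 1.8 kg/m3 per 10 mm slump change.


Difference = 65 - 163 = -98 mm
Water adjustment = -98 * 1.8 / 10 = -17.6 kg/m3

-17.6


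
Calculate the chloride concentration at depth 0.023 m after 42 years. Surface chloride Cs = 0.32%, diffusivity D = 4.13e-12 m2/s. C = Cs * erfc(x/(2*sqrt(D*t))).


t_seconds = 42 * 365.25 * 24 * 3600 = 1325419200.0 s
arg = 0.023 / (2 * sqrt(4.13e-12 * 1325419200.0))
= 0.1554
erfc(0.1554) = 0.826
C = 0.32 * 0.826 = 0.2643%

0.2643


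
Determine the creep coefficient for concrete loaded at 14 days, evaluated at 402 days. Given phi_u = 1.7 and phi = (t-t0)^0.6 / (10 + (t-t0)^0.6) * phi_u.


dt = 402 - 14 = 388
phi = 388^0.6 / (10 + 388^0.6) * 1.7
= 1.328

1.328


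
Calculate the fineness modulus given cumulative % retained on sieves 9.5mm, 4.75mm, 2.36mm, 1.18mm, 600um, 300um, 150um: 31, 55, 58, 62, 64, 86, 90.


FM = sum(cumulative % retained) / 100
= 446 / 100
= 4.46

4.46


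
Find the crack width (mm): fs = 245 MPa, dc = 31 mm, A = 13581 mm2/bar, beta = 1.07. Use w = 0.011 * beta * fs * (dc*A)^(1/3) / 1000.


w = 0.011 * beta * fs * (dc * A)^(1/3) / 1000
= 0.011 * 1.07 * 245 * (31 * 13581)^(1/3) / 1000
= 0.216 mm

0.216


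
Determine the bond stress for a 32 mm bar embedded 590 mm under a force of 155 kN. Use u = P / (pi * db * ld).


u = P / (pi * db * ld)
= 155 * 1000 / (pi * 32 * 590)
= 2.613 MPa

2.613


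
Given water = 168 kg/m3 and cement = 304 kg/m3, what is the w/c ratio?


w/c = water / cement
w/c = 168 / 304 = 0.553

0.553


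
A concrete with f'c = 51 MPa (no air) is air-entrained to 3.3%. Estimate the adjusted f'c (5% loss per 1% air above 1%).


Strength loss = (3.3 - 1) * 5 = 11.5%
f'c = 51 * (1 - 11.5/100)
= 45.13 MPa

45.13


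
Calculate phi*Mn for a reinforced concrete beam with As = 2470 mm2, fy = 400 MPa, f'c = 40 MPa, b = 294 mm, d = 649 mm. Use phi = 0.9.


a = As * fy / (0.85 * f'c * b)
= 2470 * 400 / (0.85 * 40 * 294)
= 98.8395 mm
Mn = As * fy * (d - a/2) / 10^6
= 592.3853 kN-m
phi*Mn = 0.9 * 592.3853 = 533.15 kN-m

533.15


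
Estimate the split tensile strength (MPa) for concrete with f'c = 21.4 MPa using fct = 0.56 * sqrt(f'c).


fct = 0.56 * sqrt(21.4)
= 0.56 * 4.626
= 2.591 MPa

2.591


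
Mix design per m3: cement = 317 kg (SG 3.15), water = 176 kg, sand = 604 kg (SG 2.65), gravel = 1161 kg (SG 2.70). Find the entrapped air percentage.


Vol cement = 317 / (3.15 * 1000) = 0.100635 m3
Vol water = 176 / 1000 = 0.176 m3
Vol sand = 604 / (2.65 * 1000) = 0.227925 m3
Vol gravel = 1161 / (2.70 * 1000) = 0.43 m3
Total solid + water volume = 0.934559 m3
Air = (1 - 0.934559) * 100 = 6.54%

6.54


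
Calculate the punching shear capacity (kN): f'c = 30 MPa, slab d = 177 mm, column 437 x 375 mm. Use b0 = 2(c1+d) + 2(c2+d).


b0 = 2*(437 + 177) + 2*(375 + 177) = 2332 mm
Vc = 0.33 * sqrt(30) * 2332 * 177 / 1000
= 746.06 kN

746.06


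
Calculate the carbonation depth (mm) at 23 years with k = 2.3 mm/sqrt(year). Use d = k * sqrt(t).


depth = k * sqrt(t)
= 2.3 * sqrt(23)
= 11.03 mm

11.03


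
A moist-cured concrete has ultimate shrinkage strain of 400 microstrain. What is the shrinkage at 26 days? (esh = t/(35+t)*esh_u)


esh(26) = 26 / (35 + 26) * 400
= 26 / 61 * 400
= 170.5 microstrain

170.5


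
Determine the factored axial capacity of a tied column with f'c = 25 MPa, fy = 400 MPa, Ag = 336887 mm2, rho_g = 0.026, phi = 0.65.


Ast = rho * Ag = 0.026 * 336887 = 8759.062 mm2
phi*Pn = 0.65 * 0.80 * (0.85 * 25 * (336887 - 8759.062) + 400 * 8759.062) / 1000
= 5447.7 kN

5447.7


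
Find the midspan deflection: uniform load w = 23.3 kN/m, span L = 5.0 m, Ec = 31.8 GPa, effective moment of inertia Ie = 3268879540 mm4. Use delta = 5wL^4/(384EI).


Convert: L = 5.0 m = 5000 mm, Ec = 31.8 GPa = 31800 MPa
delta = 5 * 23.3 * 5000^4 / (384 * 31800 * 3268879540)
= 1.82 mm

1.82


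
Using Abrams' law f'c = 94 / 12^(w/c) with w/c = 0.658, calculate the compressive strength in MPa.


f'c = 94 / 12^0.658
= 94 / 5.13
= 18.32 MPa

18.32


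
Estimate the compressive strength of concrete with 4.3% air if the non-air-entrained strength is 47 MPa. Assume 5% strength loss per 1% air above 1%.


Strength loss = (4.3 - 1) * 5 = 16.5%
f'c = 47 * (1 - 16.5/100)
= 39.24 MPa

39.24


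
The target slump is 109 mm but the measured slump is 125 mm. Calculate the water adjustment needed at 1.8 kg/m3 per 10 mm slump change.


Difference = 109 - 125 = -16 mm
Water adjustment = -16 * 1.8 / 10 = -2.9 kg/m3

-2.9


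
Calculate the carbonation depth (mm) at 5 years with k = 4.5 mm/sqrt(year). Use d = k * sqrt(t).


depth = k * sqrt(t)
= 4.5 * sqrt(5)
= 10.06 mm

10.06


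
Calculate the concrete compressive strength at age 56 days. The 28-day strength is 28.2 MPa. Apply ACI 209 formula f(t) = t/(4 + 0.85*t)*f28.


f(56) = 56 / (4 + 0.85 * 56) * 28.2
= 56 / 51.6 * 28.2
= 30.6 MPa

30.6


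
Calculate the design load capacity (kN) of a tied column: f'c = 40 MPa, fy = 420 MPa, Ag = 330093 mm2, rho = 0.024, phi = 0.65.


Ast = rho * Ag = 0.024 * 330093 = 7922.232 mm2
phi*Pn = 0.65 * 0.80 * (0.85 * 40 * (330093 - 7922.232) + 420 * 7922.232) / 1000
= 7426.19 kN

7426.19


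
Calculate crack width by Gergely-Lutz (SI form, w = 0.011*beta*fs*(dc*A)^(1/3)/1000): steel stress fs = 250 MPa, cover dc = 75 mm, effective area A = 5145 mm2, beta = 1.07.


w = 0.011 * beta * fs * (dc * A)^(1/3) / 1000
= 0.011 * 1.07 * 250 * (75 * 5145)^(1/3) / 1000
= 0.214 mm

0.214


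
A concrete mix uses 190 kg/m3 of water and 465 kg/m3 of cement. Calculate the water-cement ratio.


w/c = water / cement
w/c = 190 / 465 = 0.409

0.409


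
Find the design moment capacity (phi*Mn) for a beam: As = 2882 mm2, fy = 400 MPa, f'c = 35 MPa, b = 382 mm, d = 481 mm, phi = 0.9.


a = As * fy / (0.85 * f'c * b)
= 2882 * 400 / (0.85 * 35 * 382)
= 101.4387 mm
Mn = As * fy * (d - a/2) / 10^6
= 496.0275 kN-m
phi*Mn = 0.9 * 496.0275 = 446.42 kN-m

446.42


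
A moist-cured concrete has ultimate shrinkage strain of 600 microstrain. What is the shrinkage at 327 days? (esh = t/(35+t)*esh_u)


esh(327) = 327 / (35 + 327) * 600
= 327 / 362 * 600
= 542.0 microstrain

542.0


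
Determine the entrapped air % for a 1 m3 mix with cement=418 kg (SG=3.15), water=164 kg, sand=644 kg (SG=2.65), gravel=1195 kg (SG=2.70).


Vol cement = 418 / (3.15 * 1000) = 0.132698 m3
Vol water = 164 / 1000 = 0.164 m3
Vol sand = 644 / (2.65 * 1000) = 0.243019 m3
Vol gravel = 1195 / (2.70 * 1000) = 0.442593 m3
Total solid + water volume = 0.98231 m3
Air = (1 - 0.98231) * 100 = 1.77%

1.77


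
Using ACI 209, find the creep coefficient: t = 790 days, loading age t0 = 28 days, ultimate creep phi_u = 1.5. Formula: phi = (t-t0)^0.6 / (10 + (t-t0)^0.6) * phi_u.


dt = 790 - 28 = 762
phi = 762^0.6 / (10 + 762^0.6) * 1.5
= 1.264

1.264


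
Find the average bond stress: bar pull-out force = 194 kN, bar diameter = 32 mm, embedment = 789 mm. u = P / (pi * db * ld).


u = P / (pi * db * ld)
= 194 * 1000 / (pi * 32 * 789)
= 2.446 MPa

2.446


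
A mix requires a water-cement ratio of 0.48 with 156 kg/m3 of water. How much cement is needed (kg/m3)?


Cement = water / (w/c)
= 156 / 0.48
= 325.0 kg/m3

325.0


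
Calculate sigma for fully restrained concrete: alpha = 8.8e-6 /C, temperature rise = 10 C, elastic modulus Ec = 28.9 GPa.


sigma = alpha * dT * Ec
= 8.8e-6 * 10 * 28.9 * 1000
= 2.543 MPa

2.543


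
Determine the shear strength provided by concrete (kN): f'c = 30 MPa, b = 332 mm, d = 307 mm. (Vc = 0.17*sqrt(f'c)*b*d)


Vc = 0.17 * sqrt(30) * 332 * 307 / 1000
= 94.9 kN

94.9


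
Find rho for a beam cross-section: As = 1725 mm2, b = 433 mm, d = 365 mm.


rho = As / (b * d)
= 1725 / (433 * 365)
= 0.0109

0.0109


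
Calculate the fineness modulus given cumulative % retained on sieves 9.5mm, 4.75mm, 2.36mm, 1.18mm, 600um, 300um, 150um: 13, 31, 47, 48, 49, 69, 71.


FM = sum(cumulative % retained) / 100
= 328 / 100
= 3.28

3.28


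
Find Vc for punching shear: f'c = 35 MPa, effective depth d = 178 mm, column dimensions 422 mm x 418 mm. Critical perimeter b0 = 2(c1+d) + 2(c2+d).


b0 = 2*(422 + 178) + 2*(418 + 178) = 2392 mm
Vc = 0.33 * sqrt(35) * 2392 * 178 / 1000
= 831.25 kN

831.25


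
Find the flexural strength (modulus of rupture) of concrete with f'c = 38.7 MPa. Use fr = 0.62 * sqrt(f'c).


fr = 0.62 * sqrt(38.7)
= 3.857 MPa

3.857


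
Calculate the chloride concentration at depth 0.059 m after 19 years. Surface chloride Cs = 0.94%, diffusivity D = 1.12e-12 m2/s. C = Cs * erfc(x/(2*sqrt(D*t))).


t_seconds = 19 * 365.25 * 24 * 3600 = 599594400.0 s
arg = 0.059 / (2 * sqrt(1.12e-12 * 599594400.0))
= 1.1384
erfc(1.1384) = 0.1074
C = 0.94 * 0.1074 = 0.101%

0.101


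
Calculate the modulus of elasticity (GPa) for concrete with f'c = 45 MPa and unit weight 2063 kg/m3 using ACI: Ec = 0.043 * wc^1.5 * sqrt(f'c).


Ec = 0.043 * 2063^1.5 * sqrt(45) / 1000
= 27.03 GPa

27.03


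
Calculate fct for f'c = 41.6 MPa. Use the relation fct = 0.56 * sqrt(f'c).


fct = 0.56 * sqrt(41.6)
= 0.56 * 6.45
= 3.612 MPa

3.612


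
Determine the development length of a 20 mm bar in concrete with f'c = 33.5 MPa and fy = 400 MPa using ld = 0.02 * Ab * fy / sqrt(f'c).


Ab = pi * 20^2 / 4 = 314.159 mm2
ld = 0.02 * 314.159 * 400 / sqrt(33.5)
= 434.2 mm

434.2


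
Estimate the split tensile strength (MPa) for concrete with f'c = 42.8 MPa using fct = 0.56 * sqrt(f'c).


fct = 0.56 * sqrt(42.8)
= 0.56 * 6.542
= 3.664 MPa

3.664


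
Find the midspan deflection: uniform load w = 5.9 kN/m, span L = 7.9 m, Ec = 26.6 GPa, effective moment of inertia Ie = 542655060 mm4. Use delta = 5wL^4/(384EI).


Convert: L = 7.9 m = 7900 mm, Ec = 26.6 GPa = 26600 MPa
delta = 5 * 5.9 * 7900^4 / (384 * 26600 * 542655060)
= 20.73 mm

20.73


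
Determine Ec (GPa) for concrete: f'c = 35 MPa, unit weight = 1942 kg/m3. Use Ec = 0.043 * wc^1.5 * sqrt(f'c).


Ec = 0.043 * 1942^1.5 * sqrt(35) / 1000
= 21.77 GPa

21.77


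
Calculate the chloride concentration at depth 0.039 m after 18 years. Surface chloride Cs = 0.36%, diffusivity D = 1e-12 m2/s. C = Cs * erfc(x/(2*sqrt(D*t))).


t_seconds = 18 * 365.25 * 24 * 3600 = 568036800.0 s
arg = 0.039 / (2 * sqrt(1e-12 * 568036800.0))
= 0.8182
erfc(0.8182) = 0.2472
C = 0.36 * 0.2472 = 0.089%

0.089


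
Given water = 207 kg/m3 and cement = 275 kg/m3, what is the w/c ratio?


w/c = water / cement
w/c = 207 / 275 = 0.753

0.753


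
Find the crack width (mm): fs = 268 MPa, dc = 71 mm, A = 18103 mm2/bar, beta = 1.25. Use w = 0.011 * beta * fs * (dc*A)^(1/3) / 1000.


w = 0.011 * beta * fs * (dc * A)^(1/3) / 1000
= 0.011 * 1.25 * 268 * (71 * 18103)^(1/3) / 1000
= 0.401 mm

0.401


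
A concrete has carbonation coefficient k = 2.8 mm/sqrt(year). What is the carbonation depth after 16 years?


depth = k * sqrt(t)
= 2.8 * sqrt(16)
= 11.2 mm

11.2


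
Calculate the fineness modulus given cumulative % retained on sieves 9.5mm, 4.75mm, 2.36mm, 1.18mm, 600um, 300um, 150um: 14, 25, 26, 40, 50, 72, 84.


FM = sum(cumulative % retained) / 100
= 311 / 100
= 3.11

3.11


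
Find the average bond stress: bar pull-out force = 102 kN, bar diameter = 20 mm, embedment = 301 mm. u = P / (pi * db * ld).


u = P / (pi * db * ld)
= 102 * 1000 / (pi * 20 * 301)
= 5.393 MPa

5.393


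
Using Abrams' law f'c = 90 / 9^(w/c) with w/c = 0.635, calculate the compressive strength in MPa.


f'c = 90 / 9^0.635
= 90 / 4.036
= 22.3 MPa

22.3


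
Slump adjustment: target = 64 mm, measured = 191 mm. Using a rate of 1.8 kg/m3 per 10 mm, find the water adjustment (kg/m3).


Difference = 64 - 191 = -127 mm
Water adjustment = -127 * 1.8 / 10 = -22.9 kg/m3

-22.9


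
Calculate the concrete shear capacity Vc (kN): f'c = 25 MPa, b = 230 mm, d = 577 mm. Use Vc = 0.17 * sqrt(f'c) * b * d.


Vc = 0.17 * sqrt(25) * 230 * 577 / 1000
= 112.8 kN

112.8


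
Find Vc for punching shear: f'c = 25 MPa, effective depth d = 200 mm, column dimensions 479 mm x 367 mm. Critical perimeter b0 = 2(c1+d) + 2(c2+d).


b0 = 2*(479 + 200) + 2*(367 + 200) = 2492 mm
Vc = 0.33 * sqrt(25) * 2492 * 200 / 1000
= 822.36 kN

822.36


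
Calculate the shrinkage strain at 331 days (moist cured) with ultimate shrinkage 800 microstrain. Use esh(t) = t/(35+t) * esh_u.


esh(331) = 331 / (35 + 331) * 800
= 331 / 366 * 800
= 723.5 microstrain

723.5


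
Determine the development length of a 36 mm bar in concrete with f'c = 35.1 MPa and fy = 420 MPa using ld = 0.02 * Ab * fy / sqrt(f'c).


Ab = pi * 36^2 / 4 = 1017.876 mm2
ld = 0.02 * 1017.876 * 420 / sqrt(35.1)
= 1443.2 mm

1443.2


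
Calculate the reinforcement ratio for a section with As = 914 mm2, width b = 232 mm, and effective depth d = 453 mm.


rho = As / (b * d)
= 914 / (232 * 453)
= 0.0087

0.0087


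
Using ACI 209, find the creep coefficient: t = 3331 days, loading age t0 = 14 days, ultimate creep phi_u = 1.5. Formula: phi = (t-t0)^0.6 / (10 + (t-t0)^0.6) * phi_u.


dt = 3331 - 14 = 3317
phi = 3317^0.6 / (10 + 3317^0.6) * 1.5
= 1.393

1.393


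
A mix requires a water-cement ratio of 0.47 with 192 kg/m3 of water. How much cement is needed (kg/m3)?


Cement = water / (w/c)
= 192 / 0.47
= 408.5 kg/m3

408.5


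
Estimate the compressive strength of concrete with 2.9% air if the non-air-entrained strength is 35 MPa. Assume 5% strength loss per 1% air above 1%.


Strength loss = (2.9 - 1) * 5 = 9.5%
f'c = 35 * (1 - 9.5/100)
= 31.68 MPa

31.68


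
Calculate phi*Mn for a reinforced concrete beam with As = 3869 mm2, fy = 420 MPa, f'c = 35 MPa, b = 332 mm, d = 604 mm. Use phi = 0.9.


a = As * fy / (0.85 * f'c * b)
= 3869 * 420 / (0.85 * 35 * 332)
= 164.5216 mm
Mn = As * fy * (d - a/2) / 10^6
= 847.8158 kN-m
phi*Mn = 0.9 * 847.8158 = 763.03 kN-m

763.03


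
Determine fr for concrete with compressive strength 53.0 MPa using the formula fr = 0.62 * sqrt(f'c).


fr = 0.62 * sqrt(53.0)
= 4.514 MPa

4.514


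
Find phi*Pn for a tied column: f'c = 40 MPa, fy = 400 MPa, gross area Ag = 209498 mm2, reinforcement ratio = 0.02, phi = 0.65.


Ast = rho * Ag = 0.02 * 209498 = 4189.96 mm2
phi*Pn = 0.65 * 0.80 * (0.85 * 40 * (209498 - 4189.96) + 400 * 4189.96) / 1000
= 4501.36 kN

4501.36


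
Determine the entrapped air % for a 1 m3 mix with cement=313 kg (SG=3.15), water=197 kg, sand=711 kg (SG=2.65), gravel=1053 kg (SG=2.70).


Vol cement = 313 / (3.15 * 1000) = 0.099365 m3
Vol water = 197 / 1000 = 0.197 m3
Vol sand = 711 / (2.65 * 1000) = 0.268302 m3
Vol gravel = 1053 / (2.70 * 1000) = 0.39 m3
Total solid + water volume = 0.954667 m3
Air = (1 - 0.954667) * 100 = 4.53%

4.53


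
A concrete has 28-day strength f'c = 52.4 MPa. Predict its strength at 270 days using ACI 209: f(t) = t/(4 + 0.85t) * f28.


f(270) = 270 / (4 + 0.85 * 270) * 52.4
= 270 / 233.5 * 52.4
= 60.59 MPa

60.59


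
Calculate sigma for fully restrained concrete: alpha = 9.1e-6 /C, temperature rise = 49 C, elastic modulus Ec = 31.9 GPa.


sigma = alpha * dT * Ec
= 9.1e-6 * 49 * 31.9 * 1000
= 14.224 MPa

14.224


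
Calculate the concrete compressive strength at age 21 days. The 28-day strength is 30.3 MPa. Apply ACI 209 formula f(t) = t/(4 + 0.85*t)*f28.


f(21) = 21 / (4 + 0.85 * 21) * 30.3
= 21 / 21.85 * 30.3
= 29.12 MPa

29.12


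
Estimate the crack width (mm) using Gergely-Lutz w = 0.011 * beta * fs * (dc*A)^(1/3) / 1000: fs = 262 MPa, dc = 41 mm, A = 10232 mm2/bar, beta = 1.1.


w = 0.011 * beta * fs * (dc * A)^(1/3) / 1000
= 0.011 * 1.1 * 262 * (41 * 10232)^(1/3) / 1000
= 0.237 mm

0.237


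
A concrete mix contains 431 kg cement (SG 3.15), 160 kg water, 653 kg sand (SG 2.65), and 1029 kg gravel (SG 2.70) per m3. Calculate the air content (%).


Vol cement = 431 / (3.15 * 1000) = 0.136825 m3
Vol water = 160 / 1000 = 0.16 m3
Vol sand = 653 / (2.65 * 1000) = 0.246415 m3
Vol gravel = 1029 / (2.70 * 1000) = 0.381111 m3
Total solid + water volume = 0.924352 m3
Air = (1 - 0.924352) * 100 = 7.56%

7.56


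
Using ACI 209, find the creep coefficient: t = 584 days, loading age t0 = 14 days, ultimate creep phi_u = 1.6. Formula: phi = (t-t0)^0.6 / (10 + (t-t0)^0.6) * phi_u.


dt = 584 - 14 = 570
phi = 570^0.6 / (10 + 570^0.6) * 1.6
= 1.309

1.309


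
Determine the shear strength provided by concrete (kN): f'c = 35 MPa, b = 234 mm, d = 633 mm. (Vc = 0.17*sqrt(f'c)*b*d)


Vc = 0.17 * sqrt(35) * 234 * 633 / 1000
= 148.97 kN

148.97


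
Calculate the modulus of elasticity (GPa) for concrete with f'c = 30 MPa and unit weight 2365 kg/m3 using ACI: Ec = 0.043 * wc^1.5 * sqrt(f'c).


Ec = 0.043 * 2365^1.5 * sqrt(30) / 1000
= 27.09 GPa

27.09


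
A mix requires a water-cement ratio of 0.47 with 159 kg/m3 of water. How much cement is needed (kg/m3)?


Cement = water / (w/c)
= 159 / 0.47
= 338.3 kg/m3

338.3


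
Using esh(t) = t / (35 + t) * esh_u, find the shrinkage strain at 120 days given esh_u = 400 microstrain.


esh(120) = 120 / (35 + 120) * 400
= 120 / 155 * 400
= 309.7 microstrain

309.7


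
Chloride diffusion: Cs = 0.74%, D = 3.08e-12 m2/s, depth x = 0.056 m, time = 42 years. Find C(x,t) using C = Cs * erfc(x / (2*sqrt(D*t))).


t_seconds = 42 * 365.25 * 24 * 3600 = 1325419200.0 s
arg = 0.056 / (2 * sqrt(3.08e-12 * 1325419200.0))
= 0.4382
erfc(0.4382) = 0.5354
C = 0.74 * 0.5354 = 0.3962%

0.3962


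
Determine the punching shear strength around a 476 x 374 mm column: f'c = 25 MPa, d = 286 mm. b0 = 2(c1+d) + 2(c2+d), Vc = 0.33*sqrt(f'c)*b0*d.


b0 = 2*(476 + 286) + 2*(374 + 286) = 2844 mm
Vc = 0.33 * sqrt(25) * 2844 * 286 / 1000
= 1342.08 kN

1342.08


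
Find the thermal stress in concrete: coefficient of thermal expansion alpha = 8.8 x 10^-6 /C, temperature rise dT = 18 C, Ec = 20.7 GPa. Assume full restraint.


sigma = alpha * dT * Ec
= 8.8e-6 * 18 * 20.7 * 1000
= 3.279 MPa

3.279


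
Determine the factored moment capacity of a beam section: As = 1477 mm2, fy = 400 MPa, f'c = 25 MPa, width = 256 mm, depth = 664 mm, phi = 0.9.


a = As * fy / (0.85 * f'c * b)
= 1477 * 400 / (0.85 * 25 * 256)
= 108.6029 mm
Mn = As * fy * (d - a/2) / 10^6
= 360.2099 kN-m
phi*Mn = 0.9 * 360.2099 = 324.19 kN-m

324.19


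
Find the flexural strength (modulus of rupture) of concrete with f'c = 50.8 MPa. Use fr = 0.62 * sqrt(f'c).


fr = 0.62 * sqrt(50.8)
= 4.419 MPa

4.419


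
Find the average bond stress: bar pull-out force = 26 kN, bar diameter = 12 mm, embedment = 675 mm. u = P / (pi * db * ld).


u = P / (pi * db * ld)
= 26 * 1000 / (pi * 12 * 675)
= 1.022 MPa

1.022


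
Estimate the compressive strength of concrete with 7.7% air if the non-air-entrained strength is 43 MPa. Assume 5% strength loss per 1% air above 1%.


Strength loss = (7.7 - 1) * 5 = 33.5%
f'c = 43 * (1 - 33.5/100)
= 28.6 MPa

28.6


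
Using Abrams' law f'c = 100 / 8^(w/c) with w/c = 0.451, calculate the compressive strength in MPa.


f'c = 100 / 8^0.451
= 100 / 2.554
= 39.15 MPa

39.15


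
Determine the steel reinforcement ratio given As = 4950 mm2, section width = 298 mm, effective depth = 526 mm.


rho = As / (b * d)
= 4950 / (298 * 526)
= 0.0316

0.0316


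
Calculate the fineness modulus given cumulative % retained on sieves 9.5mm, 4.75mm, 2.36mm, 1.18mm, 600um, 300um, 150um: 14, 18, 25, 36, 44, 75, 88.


FM = sum(cumulative % retained) / 100
= 300 / 100
= 3.0

3.0


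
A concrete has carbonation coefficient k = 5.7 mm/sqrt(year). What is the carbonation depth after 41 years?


depth = k * sqrt(t)
= 5.7 * sqrt(41)
= 36.5 mm

36.5


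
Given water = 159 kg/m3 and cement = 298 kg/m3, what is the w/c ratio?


w/c = water / cement
w/c = 159 / 298 = 0.534

0.534


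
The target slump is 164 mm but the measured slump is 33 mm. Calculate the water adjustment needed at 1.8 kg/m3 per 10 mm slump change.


Difference = 164 - 33 = 131 mm
Water adjustment = 131 * 1.8 / 10 = 23.6 kg/m3

23.6


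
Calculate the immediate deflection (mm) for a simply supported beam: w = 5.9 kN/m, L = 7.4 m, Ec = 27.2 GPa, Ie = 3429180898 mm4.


Convert: L = 7.4 m = 7400 mm, Ec = 27.2 GPa = 27200 MPa
delta = 5 * 5.9 * 7400^4 / (384 * 27200 * 3429180898)
= 2.47 mm

2.47


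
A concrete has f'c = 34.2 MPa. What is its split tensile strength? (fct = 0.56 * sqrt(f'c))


fct = 0.56 * sqrt(34.2)
= 0.56 * 5.848
= 3.275 MPa

3.275


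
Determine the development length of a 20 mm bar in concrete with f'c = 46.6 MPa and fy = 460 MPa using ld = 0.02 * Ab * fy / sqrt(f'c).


Ab = pi * 20^2 / 4 = 314.159 mm2
ld = 0.02 * 314.159 * 460 / sqrt(46.6)
= 423.4 mm

423.4


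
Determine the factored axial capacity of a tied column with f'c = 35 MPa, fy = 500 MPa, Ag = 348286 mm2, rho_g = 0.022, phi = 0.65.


Ast = rho * Ag = 0.022 * 348286 = 7662.292 mm2
phi*Pn = 0.65 * 0.80 * (0.85 * 35 * (348286 - 7662.292) + 500 * 7662.292) / 1000
= 7261.64 kN

7261.64


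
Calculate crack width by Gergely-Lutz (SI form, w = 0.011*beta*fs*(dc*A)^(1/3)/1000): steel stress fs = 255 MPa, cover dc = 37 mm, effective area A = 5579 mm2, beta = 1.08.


w = 0.011 * beta * fs * (dc * A)^(1/3) / 1000
= 0.011 * 1.08 * 255 * (37 * 5579)^(1/3) / 1000
= 0.179 mm

0.179


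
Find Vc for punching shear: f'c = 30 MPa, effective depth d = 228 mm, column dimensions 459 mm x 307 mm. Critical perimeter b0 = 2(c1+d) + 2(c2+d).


b0 = 2*(459 + 228) + 2*(307 + 228) = 2444 mm
Vc = 0.33 * sqrt(30) * 2444 * 228 / 1000
= 1007.19 kN

1007.19


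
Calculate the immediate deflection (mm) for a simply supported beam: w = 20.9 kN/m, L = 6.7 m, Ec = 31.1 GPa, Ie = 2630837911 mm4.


Convert: L = 6.7 m = 6700 mm, Ec = 31.1 GPa = 31100 MPa
delta = 5 * 20.9 * 6700^4 / (384 * 31100 * 2630837911)
= 6.7 mm

6.7


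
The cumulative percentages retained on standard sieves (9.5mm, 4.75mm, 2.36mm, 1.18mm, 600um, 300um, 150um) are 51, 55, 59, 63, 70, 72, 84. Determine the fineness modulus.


FM = sum(cumulative % retained) / 100
= 454 / 100
= 4.54

4.54


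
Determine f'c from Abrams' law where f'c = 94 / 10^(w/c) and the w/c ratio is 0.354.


f'c = 94 / 10^0.354
= 94 / 2.259
= 41.6 MPa

41.6


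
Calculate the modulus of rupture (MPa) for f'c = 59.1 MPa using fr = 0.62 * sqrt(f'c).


fr = 0.62 * sqrt(59.1)
= 4.766 MPa

4.766


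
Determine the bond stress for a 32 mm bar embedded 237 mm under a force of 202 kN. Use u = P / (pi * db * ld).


u = P / (pi * db * ld)
= 202 * 1000 / (pi * 32 * 237)
= 8.478 MPa

8.478


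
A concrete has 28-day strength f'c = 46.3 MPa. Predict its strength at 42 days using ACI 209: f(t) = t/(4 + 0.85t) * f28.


f(42) = 42 / (4 + 0.85 * 42) * 46.3
= 42 / 39.7 * 46.3
= 48.98 MPa

48.98


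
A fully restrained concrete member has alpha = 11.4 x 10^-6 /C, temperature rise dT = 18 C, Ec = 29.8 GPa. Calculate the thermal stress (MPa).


sigma = alpha * dT * Ec
= 11.4e-6 * 18 * 29.8 * 1000
= 6.115 MPa

6.115


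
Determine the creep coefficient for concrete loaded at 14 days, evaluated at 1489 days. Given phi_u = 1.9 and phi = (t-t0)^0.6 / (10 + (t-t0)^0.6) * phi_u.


dt = 1489 - 14 = 1475
phi = 1475^0.6 / (10 + 1475^0.6) * 1.9
= 1.688

1.688


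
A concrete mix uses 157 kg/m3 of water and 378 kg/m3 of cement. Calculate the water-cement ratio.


w/c = water / cement
w/c = 157 / 378 = 0.415

0.415


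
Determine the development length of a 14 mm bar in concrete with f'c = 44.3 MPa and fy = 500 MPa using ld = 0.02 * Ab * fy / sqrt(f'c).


Ab = pi * 14^2 / 4 = 153.938 mm2
ld = 0.02 * 153.938 * 500 / sqrt(44.3)
= 231.3 mm

231.3


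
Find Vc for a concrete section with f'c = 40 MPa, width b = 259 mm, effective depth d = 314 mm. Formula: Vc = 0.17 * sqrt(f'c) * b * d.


Vc = 0.17 * sqrt(40) * 259 * 314 / 1000
= 87.44 kN

87.44


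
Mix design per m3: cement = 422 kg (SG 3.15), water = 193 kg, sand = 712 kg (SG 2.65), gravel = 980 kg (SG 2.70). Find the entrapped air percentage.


Vol cement = 422 / (3.15 * 1000) = 0.133968 m3
Vol water = 193 / 1000 = 0.193 m3
Vol sand = 712 / (2.65 * 1000) = 0.268679 m3
Vol gravel = 980 / (2.70 * 1000) = 0.362963 m3
Total solid + water volume = 0.95861 m3
Air = (1 - 0.95861) * 100 = 4.14%

4.14


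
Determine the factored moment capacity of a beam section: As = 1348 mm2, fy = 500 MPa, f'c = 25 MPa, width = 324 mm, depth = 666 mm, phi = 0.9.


a = As * fy / (0.85 * f'c * b)
= 1348 * 500 / (0.85 * 25 * 324)
= 97.894 mm
Mn = As * fy * (d - a/2) / 10^6
= 415.8937 kN-m
phi*Mn = 0.9 * 415.8937 = 374.3 kN-m

374.3


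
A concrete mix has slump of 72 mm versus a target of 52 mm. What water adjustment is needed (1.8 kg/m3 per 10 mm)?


Difference = 52 - 72 = -20 mm
Water adjustment = -20 * 1.8 / 10 = -3.6 kg/m3

-3.6


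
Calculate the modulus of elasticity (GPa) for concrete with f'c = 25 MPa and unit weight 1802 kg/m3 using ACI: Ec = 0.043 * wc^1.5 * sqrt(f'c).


Ec = 0.043 * 1802^1.5 * sqrt(25) / 1000
= 16.45 GPa

16.45


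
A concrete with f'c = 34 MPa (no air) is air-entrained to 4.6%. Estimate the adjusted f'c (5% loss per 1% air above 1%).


Strength loss = (4.6 - 1) * 5 = 18.0%
f'c = 34 * (1 - 18.0/100)
= 27.88 MPa

27.88


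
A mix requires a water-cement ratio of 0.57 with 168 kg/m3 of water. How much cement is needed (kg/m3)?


Cement = water / (w/c)
= 168 / 0.57
= 294.7 kg/m3

294.7


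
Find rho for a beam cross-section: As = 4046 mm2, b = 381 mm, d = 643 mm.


rho = As / (b * d)
= 4046 / (381 * 643)
= 0.0165

0.0165


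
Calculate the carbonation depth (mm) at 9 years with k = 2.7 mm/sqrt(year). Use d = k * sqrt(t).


depth = k * sqrt(t)
= 2.7 * sqrt(9)
= 8.1 mm

8.1


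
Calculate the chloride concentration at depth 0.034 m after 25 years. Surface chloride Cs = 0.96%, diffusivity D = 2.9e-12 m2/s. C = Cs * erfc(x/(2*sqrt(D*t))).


t_seconds = 25 * 365.25 * 24 * 3600 = 788940000.0 s
arg = 0.034 / (2 * sqrt(2.9e-12 * 788940000.0))
= 0.3554
erfc(0.3554) = 0.6152
C = 0.96 * 0.6152 = 0.5906%

0.5906
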